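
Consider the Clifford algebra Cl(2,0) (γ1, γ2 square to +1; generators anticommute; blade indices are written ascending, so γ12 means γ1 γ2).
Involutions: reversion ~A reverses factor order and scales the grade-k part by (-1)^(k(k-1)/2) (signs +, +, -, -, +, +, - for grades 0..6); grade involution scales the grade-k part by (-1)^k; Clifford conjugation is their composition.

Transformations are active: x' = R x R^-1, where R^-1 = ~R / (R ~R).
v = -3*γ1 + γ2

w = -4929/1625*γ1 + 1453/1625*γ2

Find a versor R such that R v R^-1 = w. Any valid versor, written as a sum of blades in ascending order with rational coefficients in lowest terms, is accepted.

Equal squares first: v^2 = w^2 = 10. Then v + w = -9804/1625*γ1 + 3078/1625*γ2 is a versor taking v to w, provided it is invertible.
Answer: -9804/1625*γ1 + 3078/1625*γ2


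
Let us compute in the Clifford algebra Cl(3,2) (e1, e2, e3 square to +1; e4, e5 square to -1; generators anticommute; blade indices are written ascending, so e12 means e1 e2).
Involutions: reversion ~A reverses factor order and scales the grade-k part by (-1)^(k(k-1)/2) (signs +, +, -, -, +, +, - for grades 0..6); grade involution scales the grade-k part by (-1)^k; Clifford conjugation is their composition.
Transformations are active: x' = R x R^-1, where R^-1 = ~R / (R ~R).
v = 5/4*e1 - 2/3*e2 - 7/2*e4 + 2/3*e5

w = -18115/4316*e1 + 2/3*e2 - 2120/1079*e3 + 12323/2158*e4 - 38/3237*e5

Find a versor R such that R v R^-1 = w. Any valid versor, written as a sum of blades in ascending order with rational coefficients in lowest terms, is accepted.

Construction: equal norms (both -171/16) license R = v + w = -3180/1079*e1 - 2120/1079*e3 + 2385/1079*e4 + 2120/3237*e5 — nothing changes along that direction, while (v - w)/2 changes sign, so v maps onto w.
Answer: -3180/1079*e1 - 2120/1079*e3 + 2385/1079*e4 + 2120/3237*e5


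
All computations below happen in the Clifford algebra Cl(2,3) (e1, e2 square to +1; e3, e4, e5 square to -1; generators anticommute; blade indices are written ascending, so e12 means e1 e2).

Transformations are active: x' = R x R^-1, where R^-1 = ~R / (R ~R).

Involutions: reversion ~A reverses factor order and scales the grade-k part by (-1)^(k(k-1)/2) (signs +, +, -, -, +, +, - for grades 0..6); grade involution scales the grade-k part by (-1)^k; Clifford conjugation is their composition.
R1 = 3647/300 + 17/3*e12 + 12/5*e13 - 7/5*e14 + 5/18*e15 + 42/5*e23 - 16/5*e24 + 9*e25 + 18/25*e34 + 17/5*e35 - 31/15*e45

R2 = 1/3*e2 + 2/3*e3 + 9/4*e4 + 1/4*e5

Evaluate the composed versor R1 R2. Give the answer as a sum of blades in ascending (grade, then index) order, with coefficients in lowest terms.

Distribute over the terms of R2 (each basis-blade product reordered to ascending indices, repeated generators contracted through their squares):
R1 (1/3*e2) = 17/9*e1 + 3647/900*e2 - 14/5*e3 + 16/15*e4 - 3*e5 - 4/5*e123 + 7/15*e124 - 5/54*e125 + 6/25*e234 + 17/15*e235 - 31/45*e245
R1 (2/3*e3) = -8/5*e1 - 28/5*e2 + 3647/450*e3 + 12/25*e4 + 34/15*e5 + 34/9*e123 + 14/15*e134 - 5/27*e135 + 32/15*e234 - 6*e235 - 62/45*e345
R1 (9/4*e4) = 63/20*e1 + 36/5*e2 - 81/50*e3 + 10941/400*e4 - 93/20*e5 + 51/4*e124 + 27/5*e134 - 5/8*e145 + 189/10*e234 - 81/4*e245 - 153/20*e345
R1 (1/4*e5) = -5/72*e1 - 9/4*e2 - 17/20*e3 + 31/60*e4 + 3647/1200*e5 + 17/12*e125 + 3/5*e135 - 7/20*e145 + 21/10*e235 - 4/5*e245 + 9/50*e345
Summing the partial products and collecting blades:
Answer: 1213/360*e1 + 1531/450*e2 + 2551/900*e3 + 35299/1200*e4 - 2813/1200*e5 + 134/45*e123 + 793/60*e124 + 143/108*e125 + 19/3*e134 + 56/135*e135 - 39/40*e145 + 3191/150*e234 - 83/30*e235 - 3913/180*e245 - 7963/900*e345


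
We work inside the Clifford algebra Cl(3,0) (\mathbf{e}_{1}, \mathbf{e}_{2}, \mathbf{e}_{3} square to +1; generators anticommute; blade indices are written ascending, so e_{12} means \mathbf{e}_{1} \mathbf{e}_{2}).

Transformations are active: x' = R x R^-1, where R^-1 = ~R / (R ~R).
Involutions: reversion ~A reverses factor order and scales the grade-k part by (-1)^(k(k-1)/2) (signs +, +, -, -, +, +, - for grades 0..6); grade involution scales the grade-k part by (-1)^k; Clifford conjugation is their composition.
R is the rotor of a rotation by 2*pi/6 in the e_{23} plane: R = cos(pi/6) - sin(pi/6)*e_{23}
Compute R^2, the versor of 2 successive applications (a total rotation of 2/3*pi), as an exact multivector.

Rotor phase runs at HALF the rotation angle; powers of one rotor simply add phase, so after 2 steps in e_{23} the phase is 2*pi/6 = \frac{\pi}{3} and R^2 = cos(\frac{\pi}{3}) - sin(\frac{\pi}{3})*e_{23}.
cos(\frac{\pi}{3}) = \frac{1}{2} and sin(\frac{\pi}{3}) = \frac{\sqrt{3}}{2}, so R^2 = \frac{1}{2} - \frac{\sqrt{3}}{2} e_{23}. The net rotation is 2/3*pi; the rotor keeps the half-angle phase exactly.
Answer: \frac{1}{2} - \frac{\sqrt{3}}{2} e_{23}


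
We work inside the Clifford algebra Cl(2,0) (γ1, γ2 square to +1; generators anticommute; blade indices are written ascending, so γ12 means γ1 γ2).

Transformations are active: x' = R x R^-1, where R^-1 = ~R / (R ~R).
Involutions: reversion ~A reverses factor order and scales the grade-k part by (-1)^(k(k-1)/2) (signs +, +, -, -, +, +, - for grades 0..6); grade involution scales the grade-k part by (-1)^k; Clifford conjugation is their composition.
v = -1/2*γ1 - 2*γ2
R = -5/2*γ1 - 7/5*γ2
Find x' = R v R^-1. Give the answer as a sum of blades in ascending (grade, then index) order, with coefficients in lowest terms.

~R = -5/2*γ1 - 7/5*γ2, and R ~R = 821/100, so R^-1 = ~R / (821/100).
R v = 81/20 + 43/10*γ12
Answer: -3229/1642*γ1 + 508/821*γ2


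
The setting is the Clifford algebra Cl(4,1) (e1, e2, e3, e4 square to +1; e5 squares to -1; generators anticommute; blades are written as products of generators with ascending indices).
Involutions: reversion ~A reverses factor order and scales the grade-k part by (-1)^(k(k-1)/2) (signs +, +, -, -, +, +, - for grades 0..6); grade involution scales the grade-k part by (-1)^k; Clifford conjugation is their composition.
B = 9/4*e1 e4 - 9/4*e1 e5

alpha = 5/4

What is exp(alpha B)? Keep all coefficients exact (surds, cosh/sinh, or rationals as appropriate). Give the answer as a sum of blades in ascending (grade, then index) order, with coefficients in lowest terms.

B^2 term by term: the squares give (9/4)^2*(e1 e4)^2 + (-9/4)^2*(e1 e5)^2 = 81/16*(-1) + 81/16*(+1) = 0 (each basis 2-blade squares to minus the product of its generators' squares); cross terms between blades sharing an index anticommute and cancel. So B^2 = 0.
B^2 = 0, so the series closes: exp(alpha B) = 1 + alpha B (parabolic case).
Answer: 1 + 45/16*e1 e4 - 45/16*e1 e5


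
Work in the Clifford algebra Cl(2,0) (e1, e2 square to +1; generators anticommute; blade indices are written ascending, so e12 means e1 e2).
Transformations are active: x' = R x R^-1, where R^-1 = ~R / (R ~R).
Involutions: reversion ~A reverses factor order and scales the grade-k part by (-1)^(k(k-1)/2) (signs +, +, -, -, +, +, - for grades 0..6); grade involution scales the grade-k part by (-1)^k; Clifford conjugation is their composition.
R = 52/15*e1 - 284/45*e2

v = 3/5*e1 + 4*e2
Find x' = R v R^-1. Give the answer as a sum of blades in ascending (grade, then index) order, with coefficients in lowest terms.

~R = 52/15*e1 - 284/45*e2, and R ~R = 104992/2025, so R^-1 = ~R / (104992/2025).
R v = -5212/225 + 1324/75*e12
Answer: -12132/3281*e1 + 26893/16405*e2


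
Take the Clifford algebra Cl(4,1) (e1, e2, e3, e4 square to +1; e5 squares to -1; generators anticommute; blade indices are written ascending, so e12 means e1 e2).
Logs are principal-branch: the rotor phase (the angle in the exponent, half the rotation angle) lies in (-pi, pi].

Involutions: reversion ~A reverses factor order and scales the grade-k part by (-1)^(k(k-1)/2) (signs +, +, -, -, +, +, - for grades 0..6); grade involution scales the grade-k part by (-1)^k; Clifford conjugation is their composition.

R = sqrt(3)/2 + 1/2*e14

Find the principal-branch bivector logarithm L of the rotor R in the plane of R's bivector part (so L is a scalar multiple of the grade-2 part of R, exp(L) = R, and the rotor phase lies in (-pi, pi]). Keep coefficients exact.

The scalar part of R is sqrt(3)/2, which pins the rotor phase on the principal branch; dividing the bivector part by the sine of that phase recovers the unit plane, and L is the phase times that plane.
Concretely: cos(phase) = sqrt(3)/2 gives phase = ±pi/6, and since phase/sin(phase) is even the sign is immaterial: L = (phase/sin(phase)) * <R>_2 = (pi/3) * <R>_2.
Answer: pi/6*e14


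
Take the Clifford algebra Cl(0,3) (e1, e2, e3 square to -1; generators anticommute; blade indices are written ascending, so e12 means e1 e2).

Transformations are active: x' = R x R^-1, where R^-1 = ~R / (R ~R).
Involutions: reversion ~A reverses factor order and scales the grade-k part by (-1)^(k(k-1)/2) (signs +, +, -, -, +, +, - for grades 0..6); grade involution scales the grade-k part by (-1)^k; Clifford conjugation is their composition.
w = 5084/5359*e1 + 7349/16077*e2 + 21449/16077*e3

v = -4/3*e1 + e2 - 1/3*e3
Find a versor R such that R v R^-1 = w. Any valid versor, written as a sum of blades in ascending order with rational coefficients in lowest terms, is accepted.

Take R = v + w = -6184/16077*e1 + 23426/16077*e2 + 16090/16077*e3. Because q(v) = q(w) = -26/9, conjugation by R sends v exactly to w.
Answer: -6184/16077*e1 + 23426/16077*e2 + 16090/16077*e3


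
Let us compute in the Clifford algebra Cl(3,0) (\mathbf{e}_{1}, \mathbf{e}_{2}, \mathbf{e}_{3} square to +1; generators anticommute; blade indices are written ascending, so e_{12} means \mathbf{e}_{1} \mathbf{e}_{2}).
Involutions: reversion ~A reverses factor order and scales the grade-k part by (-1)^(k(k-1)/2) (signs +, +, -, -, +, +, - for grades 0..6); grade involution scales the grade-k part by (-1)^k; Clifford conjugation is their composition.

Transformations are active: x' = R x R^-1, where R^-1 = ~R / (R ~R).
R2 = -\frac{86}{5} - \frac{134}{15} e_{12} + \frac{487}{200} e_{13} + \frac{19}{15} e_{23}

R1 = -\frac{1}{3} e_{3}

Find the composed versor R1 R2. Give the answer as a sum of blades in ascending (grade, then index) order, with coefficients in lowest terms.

Distribute over the terms of R1 (each basis-blade product reordered to ascending indices, repeated generators contracted through their squares):
(-\frac{1}{3} e_{3}) R2 = \frac{487}{600} e_{1} + \frac{19}{45} e_{2} + \frac{86}{15} e_{3} + \frac{134}{45} e_{123}
Answer: \frac{487}{600} e_{1} + \frac{19}{45} e_{2} + \frac{86}{15} e_{3} + \frac{134}{45} e_{123}


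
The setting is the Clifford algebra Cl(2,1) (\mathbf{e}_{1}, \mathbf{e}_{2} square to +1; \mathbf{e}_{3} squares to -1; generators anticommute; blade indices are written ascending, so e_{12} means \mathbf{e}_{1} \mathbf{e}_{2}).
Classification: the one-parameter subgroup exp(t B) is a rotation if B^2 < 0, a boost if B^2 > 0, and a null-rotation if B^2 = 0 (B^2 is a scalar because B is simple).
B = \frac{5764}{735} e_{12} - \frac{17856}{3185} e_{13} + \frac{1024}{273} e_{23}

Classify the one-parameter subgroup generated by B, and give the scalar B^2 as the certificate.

B^2 term by term: the squares give (\frac{5764}{735})^2*(e_{12})^2 + (-\frac{17856}{3185})^2*(e_{13})^2 + (\frac{1024}{273})^2*(e_{23})^2 = \frac{33223696}{540225}*(-1) + \frac{318836736}{10144225}*(+1) + \frac{1048576}{74529}*(+1) = -16 (each basis 2-blade squares to minus the product of its generators' squares); cross terms between blades sharing an index anticommute and cancel. So B^2 = -16.
Answer: rotation, certificate B^2 = -16. Check the certificate: B^2 = -16, and that sign is decisive whatever form B takes.


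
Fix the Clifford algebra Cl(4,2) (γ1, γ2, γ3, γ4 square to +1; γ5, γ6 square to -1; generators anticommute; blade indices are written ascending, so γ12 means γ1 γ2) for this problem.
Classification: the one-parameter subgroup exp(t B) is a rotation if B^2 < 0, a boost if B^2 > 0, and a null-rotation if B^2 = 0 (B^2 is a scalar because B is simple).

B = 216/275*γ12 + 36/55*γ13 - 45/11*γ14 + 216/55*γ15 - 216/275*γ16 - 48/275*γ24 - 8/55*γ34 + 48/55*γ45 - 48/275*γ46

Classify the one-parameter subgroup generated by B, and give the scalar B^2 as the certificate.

B^2 term by term: the squares give (216/275)^2*(γ12)^2 + (36/55)^2*(γ13)^2 + (-45/11)^2*(γ14)^2 + (216/55)^2*(γ15)^2 + (-216/275)^2*(γ16)^2 + (-48/275)^2*(γ24)^2 + (-8/55)^2*(γ34)^2 + (48/55)^2*(γ45)^2 + (-48/275)^2*(γ46)^2 = 46656/75625*(-1) + 1296/3025*(-1) + 2025/121*(-1) + 46656/3025*(+1) + 46656/75625*(+1) + 2304/75625*(-1) + 64/3025*(-1) + 2304/3025*(+1) + 2304/75625*(+1) = -1 (each basis 2-blade squares to minus the product of its generators' squares); cross terms between blades sharing an index anticommute and cancel; the commuting (index-disjoint) pairs give grade-4 terms 2*c*c'*(blade product), which cancel blade by blade — γ1234: -3456/15125 + 3456/15125 = 0; γ1245: 20736/15125 - 20736/15125 = 0; γ1246: -20736/75625 + 20736/75625 = 0; γ1345: 3456/3025 - 3456/3025 = 0; γ1346: -3456/15125 + 3456/15125 = 0; γ1456: 20736/15125 - 20736/15125 = 0 — confirming B is simple. So B^2 = -1.
Answer: rotation, certificate B^2 = -1. Note: conjugating B changes its blade decomposition but never the scalar B^2 = -1, whose sign settles the classification.


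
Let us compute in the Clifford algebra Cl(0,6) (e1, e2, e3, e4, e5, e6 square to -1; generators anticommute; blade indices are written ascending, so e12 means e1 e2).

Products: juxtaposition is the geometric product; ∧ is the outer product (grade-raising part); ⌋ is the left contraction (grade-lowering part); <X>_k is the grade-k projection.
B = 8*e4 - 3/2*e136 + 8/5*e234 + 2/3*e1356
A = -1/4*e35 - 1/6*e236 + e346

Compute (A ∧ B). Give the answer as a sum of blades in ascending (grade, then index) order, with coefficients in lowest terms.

step 1: 2*e345 + 4/3*e2346
Answer: 2*e345 + 4/3*e2346


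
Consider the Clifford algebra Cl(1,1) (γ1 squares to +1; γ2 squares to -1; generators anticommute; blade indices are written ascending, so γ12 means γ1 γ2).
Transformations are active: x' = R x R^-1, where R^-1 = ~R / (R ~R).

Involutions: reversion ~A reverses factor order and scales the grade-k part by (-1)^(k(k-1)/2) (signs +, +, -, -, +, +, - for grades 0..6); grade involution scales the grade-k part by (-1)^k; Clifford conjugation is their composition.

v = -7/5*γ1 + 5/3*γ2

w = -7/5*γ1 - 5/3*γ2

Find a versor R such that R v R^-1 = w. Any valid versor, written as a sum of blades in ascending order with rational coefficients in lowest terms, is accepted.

Why this works: both vectors square to -184/225, so q(v) = q(w) and R = v + w = -14/5*γ1 carries v to w — its own direction survives, the complement (v - w)/2 flips.
Answer: -14/5*γ1


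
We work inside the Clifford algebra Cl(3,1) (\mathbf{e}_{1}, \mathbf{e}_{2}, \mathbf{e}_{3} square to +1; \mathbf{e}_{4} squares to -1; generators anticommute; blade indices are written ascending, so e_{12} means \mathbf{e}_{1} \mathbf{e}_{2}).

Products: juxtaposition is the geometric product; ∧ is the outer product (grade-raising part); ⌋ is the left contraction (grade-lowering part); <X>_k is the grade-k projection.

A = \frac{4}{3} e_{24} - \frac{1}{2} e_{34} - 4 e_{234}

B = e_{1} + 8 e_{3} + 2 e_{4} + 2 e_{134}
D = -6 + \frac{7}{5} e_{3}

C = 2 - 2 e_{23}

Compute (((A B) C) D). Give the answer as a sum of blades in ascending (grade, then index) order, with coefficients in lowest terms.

step 1: -e_{1} - \frac{8}{3} e_{2} + e_{3} + 4 e_{4} + 8 e_{12} + 8 e_{23} + 32 e_{24} + \frac{8}{3} e_{123} + \frac{4}{3} e_{124} - \frac{1}{2} e_{134} - \frac{32}{3} e_{234} + 4 e_{1234}
step 2: 16 + \frac{10}{3} e_{1} - \frac{10}{3} e_{2} + \frac{22}{3} e_{3} - \frac{40}{3} e_{4} + 16 e_{12} - 16 e_{13} + 8 e_{14} + 16 e_{23} + 64 e_{24} - 64 e_{34} + \frac{22}{3} e_{123} + \frac{5}{3} e_{124} - \frac{11}{3} e_{134} - \frac{88}{3} e_{234} + 8 e_{1234}
step 3: -\frac{1286}{15} - \frac{212}{5} e_{1} + \frac{212}{5} e_{2} - \frac{108}{5} e_{3} + \frac{848}{5} e_{4} - \frac{1286}{15} e_{12} + \frac{302}{3} e_{13} - \frac{643}{15} e_{14} - \frac{302}{3} e_{23} - \frac{5144}{15} e_{24} + \frac{1208}{3} e_{34} - \frac{108}{5} e_{123} - \frac{106}{5} e_{124} + \frac{54}{5} e_{134} + \frac{432}{5} e_{234} - \frac{151}{3} e_{1234}
Answer: -\frac{1286}{15} - \frac{212}{5} e_{1} + \frac{212}{5} e_{2} - \frac{108}{5} e_{3} + \frac{848}{5} e_{4} - \frac{1286}{15} e_{12} + \frac{302}{3} e_{13} - \frac{643}{15} e_{14} - \frac{302}{3} e_{23} - \frac{5144}{15} e_{24} + \frac{1208}{3} e_{34} - \frac{108}{5} e_{123} - \frac{106}{5} e_{124} + \frac{54}{5} e_{134} + \frac{432}{5} e_{234} - \frac{151}{3} e_{1234}


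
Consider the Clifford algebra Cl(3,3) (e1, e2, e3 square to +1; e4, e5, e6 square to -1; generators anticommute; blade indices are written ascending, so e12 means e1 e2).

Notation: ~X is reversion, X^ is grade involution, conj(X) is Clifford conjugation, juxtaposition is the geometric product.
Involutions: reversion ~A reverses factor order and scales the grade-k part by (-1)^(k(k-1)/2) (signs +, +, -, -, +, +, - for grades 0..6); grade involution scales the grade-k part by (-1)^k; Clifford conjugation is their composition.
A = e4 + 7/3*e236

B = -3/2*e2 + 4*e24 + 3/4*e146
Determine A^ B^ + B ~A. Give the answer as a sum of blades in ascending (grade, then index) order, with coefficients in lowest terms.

first term: -4*e2 + 3/4*e16 + 3/2*e24 - 7/2*e36 + 28/3*e346 - 7/4*e1234
second term: -4*e2 + 3/4*e16 - 3/2*e24 + 7/2*e36 - 28/3*e346 + 7/4*e1234
Answer: -8*e2 + 3/2*e16


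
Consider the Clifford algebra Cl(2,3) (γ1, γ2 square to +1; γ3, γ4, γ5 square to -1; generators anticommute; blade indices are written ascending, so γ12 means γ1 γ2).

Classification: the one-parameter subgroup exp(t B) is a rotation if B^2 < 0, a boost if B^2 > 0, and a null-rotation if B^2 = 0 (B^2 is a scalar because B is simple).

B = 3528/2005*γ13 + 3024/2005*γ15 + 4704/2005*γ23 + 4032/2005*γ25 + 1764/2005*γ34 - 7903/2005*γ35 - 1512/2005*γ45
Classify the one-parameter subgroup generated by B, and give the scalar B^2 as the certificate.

B^2 term by term: the squares give (3528/2005)^2*(γ13)^2 + (3024/2005)^2*(γ15)^2 + (4704/2005)^2*(γ23)^2 + (4032/2005)^2*(γ25)^2 + (1764/2005)^2*(γ34)^2 + (-7903/2005)^2*(γ35)^2 + (-1512/2005)^2*(γ45)^2 = 12446784/4020025*(+1) + 9144576/4020025*(+1) + 22127616/4020025*(+1) + 16257024/4020025*(+1) + 3111696/4020025*(-1) + 62457409/4020025*(-1) + 2286144/4020025*(-1) = -49/25 (each basis 2-blade squares to minus the product of its generators' squares); cross terms between blades sharing an index anticommute and cancel; the commuting (index-disjoint) pairs give grade-4 terms 2*c*c'*(blade product), which cancel blade by blade — γ1235: -28449792/4020025 + 28449792/4020025 = 0; γ1345: -10668672/4020025 + 10668672/4020025 = 0; γ2345: -14224896/4020025 + 14224896/4020025 = 0 — confirming B is simple. So B^2 = -49/25.
Answer: rotation, certificate B^2 = -49/25. Certificate logic: -49/25 is a conjugation-invariant scalar, so its sign fixes rotation versus boost versus null-rotation outright.


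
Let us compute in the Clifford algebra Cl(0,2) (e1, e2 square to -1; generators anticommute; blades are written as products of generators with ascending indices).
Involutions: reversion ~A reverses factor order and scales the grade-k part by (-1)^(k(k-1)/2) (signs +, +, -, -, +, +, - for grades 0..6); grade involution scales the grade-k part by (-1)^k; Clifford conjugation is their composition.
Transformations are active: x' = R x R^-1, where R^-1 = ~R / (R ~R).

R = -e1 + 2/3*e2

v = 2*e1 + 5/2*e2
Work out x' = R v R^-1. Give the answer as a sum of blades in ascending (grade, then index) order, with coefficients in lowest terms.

~R = -e1 + 2/3*e2, and R ~R = -13/9, so R^-1 = ~R / (-13/9).
R v = 1/3 - 23/6*e1 e2
Answer: -20/13*e1 - 73/26*e2


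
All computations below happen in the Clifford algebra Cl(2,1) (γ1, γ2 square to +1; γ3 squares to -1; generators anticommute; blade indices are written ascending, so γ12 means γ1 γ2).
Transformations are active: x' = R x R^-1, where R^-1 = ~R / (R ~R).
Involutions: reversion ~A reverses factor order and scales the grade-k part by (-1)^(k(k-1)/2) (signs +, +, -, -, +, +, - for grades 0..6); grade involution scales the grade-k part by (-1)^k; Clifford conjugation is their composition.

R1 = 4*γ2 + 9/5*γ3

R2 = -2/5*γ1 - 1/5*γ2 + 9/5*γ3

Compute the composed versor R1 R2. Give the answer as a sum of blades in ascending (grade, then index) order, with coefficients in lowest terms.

Distribute over the terms of R1 (each basis-blade product reordered to ascending indices, repeated generators contracted through their squares):
(4*γ2) R2 = -4/5 + 8/5*γ12 + 36/5*γ23
(9/5*γ3) R2 = -81/25 + 18/25*γ13 + 9/25*γ23
Summing the partial products and collecting blades:
Answer: -101/25 + 8/5*γ12 + 18/25*γ13 + 189/25*γ23


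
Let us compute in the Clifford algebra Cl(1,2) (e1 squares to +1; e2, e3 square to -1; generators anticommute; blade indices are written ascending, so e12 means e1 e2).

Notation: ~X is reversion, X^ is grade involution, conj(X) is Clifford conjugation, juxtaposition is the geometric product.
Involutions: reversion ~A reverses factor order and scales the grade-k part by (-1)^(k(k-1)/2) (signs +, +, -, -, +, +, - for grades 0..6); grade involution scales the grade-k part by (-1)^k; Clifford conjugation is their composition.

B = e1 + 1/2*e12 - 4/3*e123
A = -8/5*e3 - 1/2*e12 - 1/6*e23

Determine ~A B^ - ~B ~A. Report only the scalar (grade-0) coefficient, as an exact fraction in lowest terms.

first term: 1/4 - 2/9*e1 + 1/2*e2 + 2/3*e3 + 32/15*e12 - 91/60*e13 - 29/30*e123
second term: -1/4 - 2/9*e1 + 1/2*e2 + 2/3*e3 + 32/15*e12 - 91/60*e13 + 29/30*e123
Answer: 1/2


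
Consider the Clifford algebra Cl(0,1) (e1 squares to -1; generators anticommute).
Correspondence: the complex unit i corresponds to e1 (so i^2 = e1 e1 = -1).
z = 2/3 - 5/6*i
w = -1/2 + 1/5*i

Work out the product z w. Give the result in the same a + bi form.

In blades: z = 2/3 - 5/6*e1, w = -1/2 + 1/5*e1.
Distribute z over w term by term (generator squares from the signature, products reordered to ascending indices): (2/3)*w = -1/3 + 2/15*e1; (-5/6*e1)*w = 1/6 + 5/12*e1.
Sum: -1/6 + 11/20*e1; translating back through the correspondence:
Answer: -1/6 + 11/20*i


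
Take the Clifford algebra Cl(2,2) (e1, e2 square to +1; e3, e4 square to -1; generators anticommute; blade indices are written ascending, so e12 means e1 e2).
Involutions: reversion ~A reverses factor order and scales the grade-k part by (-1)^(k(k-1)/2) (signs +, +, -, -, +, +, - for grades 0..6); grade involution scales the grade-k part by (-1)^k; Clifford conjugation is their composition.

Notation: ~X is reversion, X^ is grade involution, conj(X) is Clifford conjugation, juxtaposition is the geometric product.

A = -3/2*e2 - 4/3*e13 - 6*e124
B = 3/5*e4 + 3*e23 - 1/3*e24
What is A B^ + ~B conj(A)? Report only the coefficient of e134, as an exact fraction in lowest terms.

first term: 2*e1 - 9/2*e3 + 1/2*e4 - 38/5*e12 + 9/10*e24 - 86/5*e134 - 4/9*e1234
second term: -2*e1 + 9/2*e3 - 1/2*e4 + 38/5*e12 - 9/10*e24 - 86/5*e134 - 4/9*e1234
Answer: -172/5


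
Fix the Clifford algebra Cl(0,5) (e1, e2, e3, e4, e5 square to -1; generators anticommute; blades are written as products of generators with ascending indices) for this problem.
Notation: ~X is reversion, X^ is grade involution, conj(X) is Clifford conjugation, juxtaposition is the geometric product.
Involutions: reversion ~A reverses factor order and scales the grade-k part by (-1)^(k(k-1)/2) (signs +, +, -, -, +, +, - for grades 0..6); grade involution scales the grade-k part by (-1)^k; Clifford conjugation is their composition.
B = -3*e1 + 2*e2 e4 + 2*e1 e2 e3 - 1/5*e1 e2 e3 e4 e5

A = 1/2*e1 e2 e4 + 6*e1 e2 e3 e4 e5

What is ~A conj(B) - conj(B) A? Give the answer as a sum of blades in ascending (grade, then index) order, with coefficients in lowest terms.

first term: -6/5 - e1 + 3/2*e2 e4 - e3 e4 + 1/10*e3 e5 + 12*e4 e5 - 12*e1 e3 e5 - 18*e2 e3 e4 e5
second term: -6/5 + e1 - 3/2*e2 e4 - e3 e4 - 1/10*e3 e5 + 12*e4 e5 - 12*e1 e3 e5 - 18*e2 e3 e4 e5
Answer: -2*e1 + 3*e2 e4 + 1/5*e3 e5


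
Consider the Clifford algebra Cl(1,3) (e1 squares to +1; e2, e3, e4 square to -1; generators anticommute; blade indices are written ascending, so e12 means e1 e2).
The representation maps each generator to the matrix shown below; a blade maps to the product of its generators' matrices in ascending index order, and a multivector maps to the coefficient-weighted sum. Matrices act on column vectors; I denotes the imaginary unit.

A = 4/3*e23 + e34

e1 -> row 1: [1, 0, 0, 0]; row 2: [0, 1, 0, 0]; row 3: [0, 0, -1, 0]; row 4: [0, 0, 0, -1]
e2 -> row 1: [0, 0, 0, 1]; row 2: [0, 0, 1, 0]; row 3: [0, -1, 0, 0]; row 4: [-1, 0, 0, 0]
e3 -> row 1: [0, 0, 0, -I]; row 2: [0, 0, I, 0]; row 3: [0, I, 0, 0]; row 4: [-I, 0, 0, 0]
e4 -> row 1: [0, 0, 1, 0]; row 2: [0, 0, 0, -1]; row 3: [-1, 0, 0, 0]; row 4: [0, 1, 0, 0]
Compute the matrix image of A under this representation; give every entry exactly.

Bivector images (products of the table entries): rho(e23) = rho(e2)rho(e3) = row 1: [-I, 0, 0, 0]; row 2: [0, I, 0, 0]; row 3: [0, 0, -I, 0]; row 4: [0, 0, 0, I]; rho(e34) = rho(e3)rho(e4) = row 1: [0, -I, 0, 0]; row 2: [-I, 0, 0, 0]; row 3: [0, 0, 0, -I]; row 4: [0, 0, -I, 0].
M = (4/3)*rho(e23) + (1)*rho(e34), summed entrywise:
Answer: row 1: [-4*I/3, -I, 0, 0]; row 2: [-I, 4*I/3, 0, 0]; row 3: [0, 0, -4*I/3, -I]; row 4: [0, 0, -I, 4*I/3]


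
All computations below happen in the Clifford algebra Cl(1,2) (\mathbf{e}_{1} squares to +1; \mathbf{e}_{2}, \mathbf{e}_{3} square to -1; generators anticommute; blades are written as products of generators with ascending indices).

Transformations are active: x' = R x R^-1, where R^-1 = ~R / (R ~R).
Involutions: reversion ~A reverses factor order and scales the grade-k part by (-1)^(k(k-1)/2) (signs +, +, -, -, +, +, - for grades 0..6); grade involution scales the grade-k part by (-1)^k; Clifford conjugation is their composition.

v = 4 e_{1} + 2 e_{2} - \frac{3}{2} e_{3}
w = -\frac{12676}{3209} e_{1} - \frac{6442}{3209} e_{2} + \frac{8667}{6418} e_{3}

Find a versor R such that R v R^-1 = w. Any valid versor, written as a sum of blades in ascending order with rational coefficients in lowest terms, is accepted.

Take R = v + w = \frac{160}{3209} e_{1} - \frac{24}{3209} e_{2} - \frac{480}{3209} e_{3}. Because q(v) = q(w) = \frac{39}{4}, conjugation by R sends v exactly to w.
Answer: \frac{160}{3209} e_{1} - \frac{24}{3209} e_{2} - \frac{480}{3209} e_{3}


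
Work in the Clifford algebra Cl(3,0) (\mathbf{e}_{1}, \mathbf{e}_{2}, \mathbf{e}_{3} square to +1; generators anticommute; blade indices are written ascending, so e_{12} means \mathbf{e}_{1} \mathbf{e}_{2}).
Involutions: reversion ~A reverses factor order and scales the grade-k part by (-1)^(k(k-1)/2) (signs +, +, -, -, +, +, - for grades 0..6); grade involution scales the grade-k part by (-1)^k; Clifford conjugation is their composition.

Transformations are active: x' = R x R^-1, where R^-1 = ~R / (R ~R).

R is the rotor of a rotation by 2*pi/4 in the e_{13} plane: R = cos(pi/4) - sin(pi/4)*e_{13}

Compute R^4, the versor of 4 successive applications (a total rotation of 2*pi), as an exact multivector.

Rotor phase runs at HALF the rotation angle; powers of one rotor simply add phase, so after 4 steps in e_{13} the phase is 4*pi/4 = \pi and R^4 = cos(\pi) - sin(\pi)*e_{13}.
cos(\pi) = -1 and sin(\pi) = 0, so R^4 = -1. The total rotation 2*pi is 1 full turn, so every vector returns to itself, yet the rotor is -1, on the OTHER sheet of the double cover (an odd number of 2*pi turns).
Answer: -1


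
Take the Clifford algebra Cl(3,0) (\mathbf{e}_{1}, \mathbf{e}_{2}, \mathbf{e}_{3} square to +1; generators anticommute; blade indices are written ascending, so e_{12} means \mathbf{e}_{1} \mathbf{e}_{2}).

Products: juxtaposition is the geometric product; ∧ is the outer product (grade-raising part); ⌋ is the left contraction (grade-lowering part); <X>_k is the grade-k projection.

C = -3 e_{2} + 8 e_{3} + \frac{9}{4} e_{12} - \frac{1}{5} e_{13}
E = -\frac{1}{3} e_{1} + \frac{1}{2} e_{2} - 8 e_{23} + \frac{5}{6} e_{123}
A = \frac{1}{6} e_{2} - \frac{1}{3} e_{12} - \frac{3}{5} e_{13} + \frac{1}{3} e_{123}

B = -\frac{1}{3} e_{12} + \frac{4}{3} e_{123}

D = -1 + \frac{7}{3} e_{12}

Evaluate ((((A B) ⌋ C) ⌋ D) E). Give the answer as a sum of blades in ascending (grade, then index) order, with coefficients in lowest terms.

step 1: -\frac{5}{9} + \frac{1}{18} e_{1} - \frac{4}{5} e_{2} + \frac{5}{9} e_{3} - \frac{2}{9} e_{13} + \frac{1}{5} e_{23}
step 2: \frac{34}{5} + \frac{86}{45} e_{1} + \frac{43}{24} e_{2} - \frac{401}{90} e_{3} - \frac{5}{4} e_{12} + \frac{1}{9} e_{13}
step 3: -\frac{233}{60} - \frac{301}{72} e_{1} + \frac{602}{135} e_{2} + \frac{238}{15} e_{12}
step 4: \frac{3913}{1080} + \frac{1661}{180} e_{1} + \frac{241}{72} e_{2} - \frac{6601}{135} e_{3} - \frac{3913}{6480} e_{12} - \frac{52913}{405} e_{13} + \frac{59579}{2160} e_{23} + \frac{725}{24} e_{123}
Answer: \frac{3913}{1080} + \frac{1661}{180} e_{1} + \frac{241}{72} e_{2} - \frac{6601}{135} e_{3} - \frac{3913}{6480} e_{12} - \frac{52913}{405} e_{13} + \frac{59579}{2160} e_{23} + \frac{725}{24} e_{123}


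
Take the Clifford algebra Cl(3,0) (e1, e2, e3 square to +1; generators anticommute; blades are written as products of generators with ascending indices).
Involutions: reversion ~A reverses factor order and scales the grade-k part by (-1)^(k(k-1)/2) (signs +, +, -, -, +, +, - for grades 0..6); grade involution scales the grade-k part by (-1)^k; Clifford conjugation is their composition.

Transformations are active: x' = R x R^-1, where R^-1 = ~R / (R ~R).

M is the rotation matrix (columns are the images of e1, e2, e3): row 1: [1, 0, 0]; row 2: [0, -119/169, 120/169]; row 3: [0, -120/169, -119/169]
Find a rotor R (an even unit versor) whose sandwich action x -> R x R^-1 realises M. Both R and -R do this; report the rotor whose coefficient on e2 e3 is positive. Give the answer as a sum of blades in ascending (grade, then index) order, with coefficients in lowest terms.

Method: write R = a + b12*e1 e2 + b13*e1 e3 + b23*e2 e3 with a^2 + b12^2 + b13^2 + b23^2 = 1 (so R^-1 = ~R). Expanding the columns R e_j ~R gives tr M = 4a^2 - 1 and, from the antisymmetric part, M21 - M12 = -4a*b12, M13 - M31 = 4a*b13, M32 - M23 = -4a*b23.
Here tr M = -69/169, so a^2 = (1 + tr M)/4 = 25/169 and a = ±5/13. Taking a = 5/13: M21 - M12 = 0, M13 - M31 = 0, M32 - M23 = -240/169, giving b12 = 0, b13 = 0, b23 = 12/13, i.e. R = 5/13 + 12/13*e2 e3.
Its e2 e3 coefficient is already positive.
Answer: 5/13 + 12/13*e2 e3. Note: both R and -R realise this M (trace -69/169); the covering map identifies them, and the e2 e3-coefficient sign is the tie-breaker.


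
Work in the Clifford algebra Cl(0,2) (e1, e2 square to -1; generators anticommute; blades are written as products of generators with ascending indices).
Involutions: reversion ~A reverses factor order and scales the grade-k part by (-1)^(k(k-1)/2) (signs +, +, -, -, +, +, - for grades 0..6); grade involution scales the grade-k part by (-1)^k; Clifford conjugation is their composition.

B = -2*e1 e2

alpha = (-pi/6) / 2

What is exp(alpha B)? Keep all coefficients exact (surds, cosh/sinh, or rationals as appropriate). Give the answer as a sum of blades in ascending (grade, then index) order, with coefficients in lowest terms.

B^2 = (-2)^2*(e1 e2)^2 = 4*(-1) = -4 (a basis 2-blade squares to minus the product of its generators' squares).
B^2 = -4 — a negative square means the series sums to a rotation: l = 2, alpha*l = -pi/6, so exp(alpha B) = cos(-pi/6) + (sin(-pi/6)/2)*B = sqrt(3)/2 + (-1/4)*B.
Answer: sqrt(3)/2 + 1/2*e1 e2


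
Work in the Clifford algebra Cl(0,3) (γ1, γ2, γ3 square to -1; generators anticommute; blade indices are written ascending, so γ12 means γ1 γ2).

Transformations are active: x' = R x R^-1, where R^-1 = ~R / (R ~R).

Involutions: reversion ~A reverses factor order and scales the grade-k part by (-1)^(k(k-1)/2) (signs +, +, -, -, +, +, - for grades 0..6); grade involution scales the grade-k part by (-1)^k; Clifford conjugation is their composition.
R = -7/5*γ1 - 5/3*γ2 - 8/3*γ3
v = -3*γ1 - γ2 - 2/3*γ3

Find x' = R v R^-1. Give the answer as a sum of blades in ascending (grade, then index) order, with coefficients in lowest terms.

~R = -7/5*γ1 - 5/3*γ2 - 8/3*γ3, and R ~R = -2666/225, so R^-1 = ~R / (-2666/225).
R v = -344/45 - 18/5*γ12 - 106/15*γ13 - 14/9*γ23
Answer: 37/31*γ1 - 107/93*γ2 - 86/31*γ3


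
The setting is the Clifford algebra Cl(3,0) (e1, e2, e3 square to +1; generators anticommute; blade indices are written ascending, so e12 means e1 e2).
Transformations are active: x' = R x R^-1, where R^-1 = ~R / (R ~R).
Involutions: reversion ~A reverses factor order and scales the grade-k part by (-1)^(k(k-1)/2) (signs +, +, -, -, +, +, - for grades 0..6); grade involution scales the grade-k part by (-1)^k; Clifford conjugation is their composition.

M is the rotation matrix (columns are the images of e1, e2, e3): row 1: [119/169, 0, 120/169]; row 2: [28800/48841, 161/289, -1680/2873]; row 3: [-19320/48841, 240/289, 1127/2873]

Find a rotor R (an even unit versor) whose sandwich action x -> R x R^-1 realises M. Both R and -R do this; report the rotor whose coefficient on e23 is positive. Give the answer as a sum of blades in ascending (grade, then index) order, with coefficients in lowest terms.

Method: write R = a + b12*e12 + b13*e13 + b23*e23 with a^2 + b12^2 + b13^2 + b23^2 = 1 (so R^-1 = ~R). Expanding the columns R e_j ~R gives tr M = 4a^2 - 1 and, from the antisymmetric part, M21 - M12 = -4a*b12, M13 - M31 = 4a*b13, M32 - M23 = -4a*b23.
Here tr M = 80759/48841, so a^2 = (1 + tr M)/4 = 32400/48841 and a = ±180/221. Taking a = 180/221: M21 - M12 = 28800/48841, M13 - M31 = 54000/48841, M32 - M23 = 69120/48841, giving b12 = -40/221, b13 = 75/221, b23 = -96/221, i.e. R = 180/221 - 40/221*e12 + 75/221*e13 - 96/221*e23.
Its e23 coefficient is negative, so report the other preimage -R.
Answer: -180/221 + 40/221*e12 - 75/221*e13 + 96/221*e23. Recall the cover is two-to-one: with M of trace 80759/48841, both preimages act alike, and the stated e23 sign chooses the sheet.


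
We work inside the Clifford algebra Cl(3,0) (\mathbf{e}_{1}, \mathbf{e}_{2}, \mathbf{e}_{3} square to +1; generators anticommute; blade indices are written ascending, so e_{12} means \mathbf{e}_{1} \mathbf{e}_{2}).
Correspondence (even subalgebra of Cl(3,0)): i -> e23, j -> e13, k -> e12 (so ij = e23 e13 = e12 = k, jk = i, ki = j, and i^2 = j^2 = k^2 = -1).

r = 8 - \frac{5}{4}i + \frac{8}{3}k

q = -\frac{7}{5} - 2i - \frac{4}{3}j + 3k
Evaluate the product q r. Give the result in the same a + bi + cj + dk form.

In blades: q = -\frac{7}{5} + 3 e_{12} - \frac{4}{3} e_{13} - 2 e_{23}, r = 8 + \frac{8}{3} e_{12} - \frac{5}{4} e_{23}.
Distribute q over r term by term (generator squares from the signature, products reordered to ascending indices): (-\frac{7}{5})*r = -\frac{56}{5} - \frac{56}{15} e_{12} + \frac{7}{4} e_{23}; (3 e_{12})*r = -8 + 24 e_{12} - \frac{15}{4} e_{13}; (-\frac{4}{3} e_{13})*r = -\frac{5}{3} e_{12} - \frac{32}{3} e_{13} - \frac{32}{9} e_{23}; (-2 e_{23})*r = -\frac{5}{2} + \frac{16}{3} e_{13} - 16 e_{23}.
Sum: -\frac{217}{10} + \frac{93}{5} e_{12} - \frac{109}{12} e_{13} - \frac{641}{36} e_{23}; translating back through the correspondence:
Answer: -\frac{217}{10} - \frac{641}{36}i - \frac{109}{12}j + \frac{93}{5}k


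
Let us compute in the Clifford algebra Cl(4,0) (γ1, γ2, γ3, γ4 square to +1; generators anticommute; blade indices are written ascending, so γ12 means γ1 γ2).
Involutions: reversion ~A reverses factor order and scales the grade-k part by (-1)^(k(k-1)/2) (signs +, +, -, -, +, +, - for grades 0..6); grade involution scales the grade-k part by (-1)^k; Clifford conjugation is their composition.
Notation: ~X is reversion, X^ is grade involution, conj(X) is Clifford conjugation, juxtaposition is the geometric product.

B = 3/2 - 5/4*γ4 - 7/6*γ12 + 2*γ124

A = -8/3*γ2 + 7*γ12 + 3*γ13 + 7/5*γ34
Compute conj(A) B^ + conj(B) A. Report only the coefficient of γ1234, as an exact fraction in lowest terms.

first term: -49/6 + 28/9*γ1 + 4*γ2 - 7/4*γ3 - 14*γ4 - 21/2*γ12 - 9/2*γ13 + 16/3*γ14 + 7/2*γ23 + 10/3*γ24 - 21/10*γ34 + 14/5*γ123 - 35/4*γ124 - 15/4*γ134 + 6*γ234 + 49/30*γ1234
second term: -49/6 - 28/9*γ1 - 4*γ2 - 7/4*γ3 - 14*γ4 + 21/2*γ12 + 9/2*γ13 + 16/3*γ14 - 7/2*γ23 + 10/3*γ24 + 21/10*γ34 - 14/5*γ123 + 35/4*γ124 + 15/4*γ134 - 6*γ234 + 49/30*γ1234
Answer: 49/15


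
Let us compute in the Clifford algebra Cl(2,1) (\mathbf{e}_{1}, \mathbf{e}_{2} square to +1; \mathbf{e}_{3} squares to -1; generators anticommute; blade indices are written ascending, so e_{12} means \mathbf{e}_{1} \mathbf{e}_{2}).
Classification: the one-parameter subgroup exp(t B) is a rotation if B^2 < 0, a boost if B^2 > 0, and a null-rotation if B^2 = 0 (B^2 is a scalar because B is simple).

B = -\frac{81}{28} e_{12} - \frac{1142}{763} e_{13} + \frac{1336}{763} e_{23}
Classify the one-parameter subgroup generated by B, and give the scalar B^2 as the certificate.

B^2 term by term: the squares give (-\frac{81}{28})^2*(e_{12})^2 + (-\frac{1142}{763})^2*(e_{13})^2 + (\frac{1336}{763})^2*(e_{23})^2 = \frac{6561}{784}*(-1) + \frac{1304164}{582169}*(+1) + \frac{1784896}{582169}*(+1) = -\frac{49}{16} (each basis 2-blade squares to minus the product of its generators' squares); cross terms between blades sharing an index anticommute and cancel. So B^2 = -\frac{49}{16}.
Answer: rotation, certificate B^2 = -\frac{49}{16}. B^2 = -\frac{49}{16} is basis-independent, so its sign is the whole story.


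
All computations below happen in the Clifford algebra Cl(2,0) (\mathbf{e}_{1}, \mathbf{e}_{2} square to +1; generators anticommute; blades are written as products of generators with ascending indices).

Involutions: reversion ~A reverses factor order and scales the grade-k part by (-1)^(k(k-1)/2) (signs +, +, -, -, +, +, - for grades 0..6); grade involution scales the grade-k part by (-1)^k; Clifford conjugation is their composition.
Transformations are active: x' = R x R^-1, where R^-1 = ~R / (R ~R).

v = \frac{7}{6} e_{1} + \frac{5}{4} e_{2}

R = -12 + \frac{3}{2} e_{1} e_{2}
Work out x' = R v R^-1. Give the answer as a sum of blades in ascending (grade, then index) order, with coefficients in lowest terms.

~R = -12 - \frac{3}{2} e_{1} e_{2}, and R ~R = \frac{585}{4}, so R^-1 = ~R / (\frac{585}{4}).
R v = -\frac{97}{8} e_{1} - \frac{67}{4} e_{2}
Answer: \frac{107}{130} e_{1} + \frac{1169}{780} e_{2}


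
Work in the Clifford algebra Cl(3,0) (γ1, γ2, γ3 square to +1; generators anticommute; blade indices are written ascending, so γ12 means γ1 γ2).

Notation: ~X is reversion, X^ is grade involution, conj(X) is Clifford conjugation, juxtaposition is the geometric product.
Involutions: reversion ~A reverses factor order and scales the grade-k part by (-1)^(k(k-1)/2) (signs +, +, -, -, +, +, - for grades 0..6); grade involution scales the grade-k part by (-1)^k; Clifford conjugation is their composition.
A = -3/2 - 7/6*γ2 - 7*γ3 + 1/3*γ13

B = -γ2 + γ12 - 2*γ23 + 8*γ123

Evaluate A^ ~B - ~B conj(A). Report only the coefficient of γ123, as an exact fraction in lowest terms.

first term: -7/6 + 7/6*γ1 - 91/6*γ2 + 7/3*γ3 - 331/6*γ12 + 28/3*γ13 + 11/3*γ23 + 16/3*γ123
second term: -7/6 - 7/6*γ1 + 109/6*γ2 - 7/3*γ3 - 331/6*γ12 + 28/3*γ13 - 31/3*γ23 + 14/3*γ123
Answer: 2/3


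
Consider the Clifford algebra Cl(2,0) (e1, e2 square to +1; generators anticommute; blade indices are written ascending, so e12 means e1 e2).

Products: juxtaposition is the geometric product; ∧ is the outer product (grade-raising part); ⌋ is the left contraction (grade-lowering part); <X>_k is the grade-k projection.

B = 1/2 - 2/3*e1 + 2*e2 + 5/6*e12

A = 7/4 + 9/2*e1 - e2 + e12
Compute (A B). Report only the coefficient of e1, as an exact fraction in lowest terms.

step 1: -119/24 + 47/12*e1 + 89/12*e2 + 247/24*e12
Answer: 47/12


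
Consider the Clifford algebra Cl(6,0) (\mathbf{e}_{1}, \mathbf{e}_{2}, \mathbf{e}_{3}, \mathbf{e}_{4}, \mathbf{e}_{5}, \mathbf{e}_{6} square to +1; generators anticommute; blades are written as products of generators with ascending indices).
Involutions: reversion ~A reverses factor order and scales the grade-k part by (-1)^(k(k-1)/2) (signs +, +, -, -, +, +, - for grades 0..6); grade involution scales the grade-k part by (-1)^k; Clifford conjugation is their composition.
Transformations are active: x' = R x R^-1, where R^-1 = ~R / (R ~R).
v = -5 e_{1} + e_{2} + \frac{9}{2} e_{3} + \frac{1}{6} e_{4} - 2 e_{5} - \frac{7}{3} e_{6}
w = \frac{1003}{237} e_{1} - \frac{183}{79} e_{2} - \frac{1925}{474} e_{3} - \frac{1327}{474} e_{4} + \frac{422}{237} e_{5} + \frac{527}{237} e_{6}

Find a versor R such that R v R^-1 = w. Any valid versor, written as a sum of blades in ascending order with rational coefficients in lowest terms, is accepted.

Reasoning: v^2 = w^2 = \frac{1003}{18} since conjugation preserves the quadratic form; R = v + w = -\frac{182}{237} e_{1} - \frac{104}{79} e_{2} + \frac{104}{237} e_{3} - \frac{208}{79} e_{4} - \frac{52}{237} e_{5} - \frac{26}{237} e_{6} is then valid when invertible, keeping its own part and reversing (v - w)/2.
Answer: -\frac{182}{237} e_{1} - \frac{104}{79} e_{2} + \frac{104}{237} e_{3} - \frac{208}{79} e_{4} - \frac{52}{237} e_{5} - \frac{26}{237} e_{6}
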